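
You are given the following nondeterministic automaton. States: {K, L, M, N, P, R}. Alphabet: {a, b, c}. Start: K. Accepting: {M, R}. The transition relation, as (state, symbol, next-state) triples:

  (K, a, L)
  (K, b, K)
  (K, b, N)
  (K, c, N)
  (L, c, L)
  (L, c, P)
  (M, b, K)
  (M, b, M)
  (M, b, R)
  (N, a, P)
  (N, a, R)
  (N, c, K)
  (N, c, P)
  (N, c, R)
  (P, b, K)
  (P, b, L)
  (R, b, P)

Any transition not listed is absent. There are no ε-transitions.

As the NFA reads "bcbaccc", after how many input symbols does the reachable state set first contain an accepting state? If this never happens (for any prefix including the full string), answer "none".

2

Start in {K}.
Read 'b': K→{K, N}; now {K, N}.
Read 'c': K→{N}, N→{K, P, R}; now {K, N, P, R}.
None of the earlier sets intersect F, but {K, N, P, R} does.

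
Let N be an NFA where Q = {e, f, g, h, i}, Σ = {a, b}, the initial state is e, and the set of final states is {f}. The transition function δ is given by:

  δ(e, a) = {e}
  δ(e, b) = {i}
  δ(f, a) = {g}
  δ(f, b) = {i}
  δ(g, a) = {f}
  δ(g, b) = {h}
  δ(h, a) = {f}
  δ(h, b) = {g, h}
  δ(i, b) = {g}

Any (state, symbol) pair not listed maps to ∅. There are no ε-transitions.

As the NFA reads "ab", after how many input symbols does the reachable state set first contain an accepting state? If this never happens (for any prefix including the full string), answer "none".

none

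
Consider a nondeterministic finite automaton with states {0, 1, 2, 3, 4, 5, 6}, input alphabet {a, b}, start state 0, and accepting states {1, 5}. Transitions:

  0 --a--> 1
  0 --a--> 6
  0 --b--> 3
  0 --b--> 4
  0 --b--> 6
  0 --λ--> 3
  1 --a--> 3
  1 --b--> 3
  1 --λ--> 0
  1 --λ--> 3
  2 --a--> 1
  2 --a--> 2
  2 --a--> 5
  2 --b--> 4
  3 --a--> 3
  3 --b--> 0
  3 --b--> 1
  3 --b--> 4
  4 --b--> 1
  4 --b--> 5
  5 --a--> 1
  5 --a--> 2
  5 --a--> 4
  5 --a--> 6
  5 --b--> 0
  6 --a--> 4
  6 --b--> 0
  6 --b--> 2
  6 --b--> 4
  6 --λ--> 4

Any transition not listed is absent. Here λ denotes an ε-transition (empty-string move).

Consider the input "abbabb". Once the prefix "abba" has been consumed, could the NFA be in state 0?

Yes

Start: ε-closure({0}) = {0, 3}.
Read 'a': 0→{1, 6}, 3→{3}; union {1, 3, 6}; ε-closure = {0, 1, 3, 4, 6}.
Read 'b': 0→{3, 4, 6}, 1→{3}, 3→{0, 1, 4}, 4→{1, 5}, 6→{0, 2, 4}; now {0, 1, 2, 3, 4, 5, 6}.
Read 'b': 0→{3, 4, 6}, 1→{3}, 2→{4}, 3→{0, 1, 4}, 4→{1, 5}, 5→{0}, 6→{0, 2, 4}; now {0, 1, 2, 3, 4, 5, 6}.
Read 'a': 0→{1, 6}, 1→{3}, 2→{1, 2, 5}, 3→{3}, 4→∅, 5→{1, 2, 4, 6}, 6→{4}; union {1, 2, 3, 4, 5, 6}; ε-closure = {0, 1, 2, 3, 4, 5, 6}.
State 0 is in {0, 1, 2, 3, 4, 5, 6}.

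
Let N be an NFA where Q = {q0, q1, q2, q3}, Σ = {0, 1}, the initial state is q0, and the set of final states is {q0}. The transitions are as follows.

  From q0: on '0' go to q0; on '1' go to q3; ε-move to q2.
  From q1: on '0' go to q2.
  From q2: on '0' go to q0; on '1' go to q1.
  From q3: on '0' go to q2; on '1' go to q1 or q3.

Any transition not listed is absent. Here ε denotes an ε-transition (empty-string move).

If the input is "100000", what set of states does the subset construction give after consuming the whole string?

{q0, q2}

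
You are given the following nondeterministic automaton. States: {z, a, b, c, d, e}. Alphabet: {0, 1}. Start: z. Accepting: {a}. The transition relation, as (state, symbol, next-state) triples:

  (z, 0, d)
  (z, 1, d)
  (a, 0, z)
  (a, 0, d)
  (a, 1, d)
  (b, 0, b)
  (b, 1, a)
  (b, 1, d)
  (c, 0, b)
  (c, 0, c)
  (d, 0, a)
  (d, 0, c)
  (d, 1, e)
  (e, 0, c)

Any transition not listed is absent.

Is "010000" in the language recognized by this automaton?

Start in {z}.
Read '0': {z} → {d}.
Read '1': {d} → {e}.
Read '0': {e} → {c}.
Read '0': {c} → {b, c}.
Read '0': {b, c} → {b, c}.
Read '0': {b, c} → {b, c}.
The final set {b, c} contains no accepting state.

No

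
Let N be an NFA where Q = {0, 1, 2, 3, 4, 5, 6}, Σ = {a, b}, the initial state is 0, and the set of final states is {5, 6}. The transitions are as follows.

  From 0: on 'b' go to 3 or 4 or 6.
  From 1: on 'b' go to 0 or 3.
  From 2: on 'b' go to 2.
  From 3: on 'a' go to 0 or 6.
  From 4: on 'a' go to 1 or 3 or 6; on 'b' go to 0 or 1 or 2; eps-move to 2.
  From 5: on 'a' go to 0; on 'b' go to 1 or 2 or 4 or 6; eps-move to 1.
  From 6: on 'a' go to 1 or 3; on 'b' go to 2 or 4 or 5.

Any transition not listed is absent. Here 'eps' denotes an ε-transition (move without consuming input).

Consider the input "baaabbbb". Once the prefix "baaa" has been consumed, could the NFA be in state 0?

Start in {0}.
Read 'b': {0} → {2, 3, 4, 6}.
Read 'a': {2, 3, 4, 6} → {0, 1, 3, 6}.
Read 'a': {0, 1, 3, 6} → {0, 1, 3, 6}.
Read 'a': {0, 1, 3, 6} → {0, 1, 3, 6}.
State 0 is in {0, 1, 3, 6}.

Yes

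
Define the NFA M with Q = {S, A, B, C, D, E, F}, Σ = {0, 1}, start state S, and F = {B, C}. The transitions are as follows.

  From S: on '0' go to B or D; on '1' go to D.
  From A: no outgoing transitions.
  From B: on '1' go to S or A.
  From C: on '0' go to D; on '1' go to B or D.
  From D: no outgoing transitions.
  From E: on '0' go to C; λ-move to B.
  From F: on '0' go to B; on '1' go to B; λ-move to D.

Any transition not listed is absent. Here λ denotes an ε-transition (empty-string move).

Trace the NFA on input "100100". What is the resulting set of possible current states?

∅

Start in {S}.
Read '1': {S} → {D}.
Read '0': {D} → ∅.
The set is empty and remains empty for the remaining 4 symbols.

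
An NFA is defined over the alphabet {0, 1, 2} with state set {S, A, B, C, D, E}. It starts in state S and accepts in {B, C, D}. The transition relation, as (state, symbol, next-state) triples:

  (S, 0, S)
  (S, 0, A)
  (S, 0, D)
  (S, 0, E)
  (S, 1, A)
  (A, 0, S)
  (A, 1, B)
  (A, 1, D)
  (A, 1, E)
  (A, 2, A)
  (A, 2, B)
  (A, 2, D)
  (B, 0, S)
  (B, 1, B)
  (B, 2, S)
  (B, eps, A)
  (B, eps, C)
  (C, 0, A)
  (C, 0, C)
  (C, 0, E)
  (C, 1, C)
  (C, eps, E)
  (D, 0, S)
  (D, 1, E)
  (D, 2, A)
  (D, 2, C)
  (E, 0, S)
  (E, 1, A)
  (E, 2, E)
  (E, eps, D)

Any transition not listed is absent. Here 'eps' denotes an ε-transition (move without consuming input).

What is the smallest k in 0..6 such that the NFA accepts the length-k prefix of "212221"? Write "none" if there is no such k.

none

Start in {S}.
Read '2': S→∅; now ∅.
The set is empty and remains empty for the remaining 5 symbols.
No reachable set along the way intersects F.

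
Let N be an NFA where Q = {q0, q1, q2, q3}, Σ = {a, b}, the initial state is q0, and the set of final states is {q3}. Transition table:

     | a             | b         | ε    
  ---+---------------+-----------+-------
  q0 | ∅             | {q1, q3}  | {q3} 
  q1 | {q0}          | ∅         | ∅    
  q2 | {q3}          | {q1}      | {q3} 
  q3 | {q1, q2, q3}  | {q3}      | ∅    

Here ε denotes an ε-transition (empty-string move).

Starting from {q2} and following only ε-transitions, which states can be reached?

{q2, q3}

Begin with {q2}.
ε-move q2 → q3; add q3.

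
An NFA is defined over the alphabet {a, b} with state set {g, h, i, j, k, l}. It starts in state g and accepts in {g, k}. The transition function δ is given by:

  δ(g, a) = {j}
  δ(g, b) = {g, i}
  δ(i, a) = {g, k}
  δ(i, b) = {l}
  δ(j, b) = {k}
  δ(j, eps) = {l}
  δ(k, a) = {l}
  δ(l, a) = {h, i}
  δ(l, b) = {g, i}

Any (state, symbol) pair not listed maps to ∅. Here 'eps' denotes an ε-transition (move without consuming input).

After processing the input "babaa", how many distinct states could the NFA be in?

4

Start in {g}.
Read 'b': g→{g, i}; now {g, i}.
Read 'a': g→{j}, i→{g, k}; union {g, j, k}; ε-closure = {g, j, k, l}.
Read 'b': g→{g, i}, j→{k}, k→∅, l→{g, i}; now {g, i, k}.
Read 'a': g→{j}, i→{g, k}, k→{l}; now {g, j, k, l}.
Read 'a': g→{j}, j→∅, k→{l}, l→{h, i}; now {h, i, j, l}.
That set has 4 states.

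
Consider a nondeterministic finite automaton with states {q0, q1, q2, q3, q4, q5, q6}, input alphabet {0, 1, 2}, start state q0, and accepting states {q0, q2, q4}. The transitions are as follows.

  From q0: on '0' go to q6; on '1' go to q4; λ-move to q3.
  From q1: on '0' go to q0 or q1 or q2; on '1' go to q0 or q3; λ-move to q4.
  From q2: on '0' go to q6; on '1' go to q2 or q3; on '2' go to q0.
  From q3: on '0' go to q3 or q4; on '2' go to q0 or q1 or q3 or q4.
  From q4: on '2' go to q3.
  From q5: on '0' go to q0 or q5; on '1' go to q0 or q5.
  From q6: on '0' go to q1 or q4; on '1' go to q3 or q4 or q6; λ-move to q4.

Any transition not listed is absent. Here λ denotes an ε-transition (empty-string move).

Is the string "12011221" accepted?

No

Start: ε-closure({q0}) = {q0, q3}.
Read '1': {q0, q3} → {q4}.
Read '2': {q4} → {q3}.
Read '0': {q3} → {q3, q4}.
Read '1': {q3, q4} → ∅.
The set is empty and remains empty for the remaining 4 symbols.
The final set ∅ contains no accepting state.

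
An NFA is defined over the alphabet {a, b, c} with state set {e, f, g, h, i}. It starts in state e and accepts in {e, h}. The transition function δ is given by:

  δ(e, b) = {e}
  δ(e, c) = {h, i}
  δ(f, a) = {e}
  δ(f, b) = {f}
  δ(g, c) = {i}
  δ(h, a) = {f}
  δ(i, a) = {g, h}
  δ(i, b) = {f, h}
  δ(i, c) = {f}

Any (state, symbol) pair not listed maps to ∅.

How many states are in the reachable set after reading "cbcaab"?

Start in {e}.
Read 'c': {e} → {h, i}.
Read 'b': {h, i} → {f, h}.
Read 'c': {f, h} → ∅.
The set is empty and remains empty for the remaining 3 symbols.
That set has 0 states.

0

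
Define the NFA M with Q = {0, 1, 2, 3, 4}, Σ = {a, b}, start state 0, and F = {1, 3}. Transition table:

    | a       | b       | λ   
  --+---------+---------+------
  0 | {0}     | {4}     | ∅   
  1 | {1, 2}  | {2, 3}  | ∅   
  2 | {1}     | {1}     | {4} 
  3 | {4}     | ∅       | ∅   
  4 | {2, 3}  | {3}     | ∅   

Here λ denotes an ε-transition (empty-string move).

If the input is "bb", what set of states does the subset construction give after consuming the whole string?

Start in {0}.
Read 'b': 0→{4}; now {4}.
Read 'b': 4→{3}; now {3}.

{3}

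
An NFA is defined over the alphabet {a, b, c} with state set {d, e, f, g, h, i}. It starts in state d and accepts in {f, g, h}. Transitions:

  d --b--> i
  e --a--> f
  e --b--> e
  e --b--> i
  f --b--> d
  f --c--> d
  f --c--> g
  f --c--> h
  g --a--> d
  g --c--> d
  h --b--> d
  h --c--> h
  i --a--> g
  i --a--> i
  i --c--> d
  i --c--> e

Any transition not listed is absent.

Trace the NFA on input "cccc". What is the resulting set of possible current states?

∅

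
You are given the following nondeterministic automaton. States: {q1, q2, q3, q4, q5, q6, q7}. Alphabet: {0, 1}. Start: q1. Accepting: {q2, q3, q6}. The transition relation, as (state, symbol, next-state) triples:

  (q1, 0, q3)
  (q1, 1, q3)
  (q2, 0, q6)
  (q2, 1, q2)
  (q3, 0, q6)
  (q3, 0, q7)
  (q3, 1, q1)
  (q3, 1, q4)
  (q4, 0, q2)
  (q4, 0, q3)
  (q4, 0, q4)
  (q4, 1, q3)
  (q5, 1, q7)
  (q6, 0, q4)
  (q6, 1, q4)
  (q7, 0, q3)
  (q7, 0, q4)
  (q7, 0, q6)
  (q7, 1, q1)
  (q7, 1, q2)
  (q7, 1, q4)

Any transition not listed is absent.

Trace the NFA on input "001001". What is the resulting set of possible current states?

{q1, q2, q3, q4}

Start in {q1}.
Read '0': q1→{q3}; now {q3}.
Read '0': q3→{q6, q7}; now {q6, q7}.
Read '1': q6→{q4}, q7→{q1, q2, q4}; now {q1, q2, q4}.
Read '0': q1→{q3}, q2→{q6}, q4→{q2, q3, q4}; now {q2, q3, q4, q6}.
Read '0': q2→{q6}, q3→{q6, q7}, q4→{q2, q3, q4}, q6→{q4}; now {q2, q3, q4, q6, q7}.
Read '1': q2→{q2}, q3→{q1, q4}, q4→{q3}, q6→{q4}, q7→{q1, q2, q4}; now {q1, q2, q3, q4}.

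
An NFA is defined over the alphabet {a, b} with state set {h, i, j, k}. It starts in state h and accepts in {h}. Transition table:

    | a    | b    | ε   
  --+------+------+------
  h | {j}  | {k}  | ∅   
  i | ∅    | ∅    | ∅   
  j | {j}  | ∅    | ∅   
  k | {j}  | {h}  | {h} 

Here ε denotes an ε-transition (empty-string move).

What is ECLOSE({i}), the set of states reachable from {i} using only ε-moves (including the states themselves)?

{i}

Begin with {i}.
No ε-moves leave this set, so the closure equals the set itself.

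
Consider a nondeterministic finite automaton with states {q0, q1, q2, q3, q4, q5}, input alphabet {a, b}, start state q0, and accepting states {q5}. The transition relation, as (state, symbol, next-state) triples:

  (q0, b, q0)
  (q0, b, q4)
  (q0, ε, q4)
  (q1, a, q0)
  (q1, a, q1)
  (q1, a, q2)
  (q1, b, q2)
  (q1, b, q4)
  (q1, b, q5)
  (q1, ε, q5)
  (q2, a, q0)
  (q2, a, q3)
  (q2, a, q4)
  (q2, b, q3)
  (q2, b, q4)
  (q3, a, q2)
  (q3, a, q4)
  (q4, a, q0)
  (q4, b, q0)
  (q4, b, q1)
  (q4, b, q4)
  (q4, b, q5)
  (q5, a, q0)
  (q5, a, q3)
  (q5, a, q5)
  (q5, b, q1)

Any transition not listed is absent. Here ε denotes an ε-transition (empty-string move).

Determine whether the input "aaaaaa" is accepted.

Start: ε-closure({q0}) = {q0, q4}.
Read 'a': q0→∅, q4→{q0}; union {q0}; ε-closure = {q0, q4}.
Read 'a': q0→∅, q4→{q0}; union {q0}; ε-closure = {q0, q4}.
Read 'a': q0→∅, q4→{q0}; union {q0}; ε-closure = {q0, q4}.
Read 'a': q0→∅, q4→{q0}; union {q0}; ε-closure = {q0, q4}.
Read 'a': q0→∅, q4→{q0}; union {q0}; ε-closure = {q0, q4}.
Read 'a': q0→∅, q4→{q0}; union {q0}; ε-closure = {q0, q4}.
The final set {q0, q4} contains no accepting state.

No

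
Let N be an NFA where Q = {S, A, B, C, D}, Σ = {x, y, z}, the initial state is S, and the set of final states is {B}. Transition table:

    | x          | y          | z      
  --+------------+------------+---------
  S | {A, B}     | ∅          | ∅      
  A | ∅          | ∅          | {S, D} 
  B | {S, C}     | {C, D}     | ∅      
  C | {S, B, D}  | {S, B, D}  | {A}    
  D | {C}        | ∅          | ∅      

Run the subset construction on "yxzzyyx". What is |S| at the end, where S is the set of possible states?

Start in {S}.
Read 'y': {S} → ∅.
The set is empty and remains empty for the remaining 6 symbols.
That set has 0 states.

0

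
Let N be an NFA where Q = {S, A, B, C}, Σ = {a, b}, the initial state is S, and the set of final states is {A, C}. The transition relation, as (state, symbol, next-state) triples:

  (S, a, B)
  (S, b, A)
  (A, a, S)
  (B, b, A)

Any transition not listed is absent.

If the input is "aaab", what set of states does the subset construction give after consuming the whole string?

Start in {S}.
Read 'a': {S} → {B}.
Read 'a': {B} → ∅.
The set is empty and remains empty for the remaining 2 symbols.

∅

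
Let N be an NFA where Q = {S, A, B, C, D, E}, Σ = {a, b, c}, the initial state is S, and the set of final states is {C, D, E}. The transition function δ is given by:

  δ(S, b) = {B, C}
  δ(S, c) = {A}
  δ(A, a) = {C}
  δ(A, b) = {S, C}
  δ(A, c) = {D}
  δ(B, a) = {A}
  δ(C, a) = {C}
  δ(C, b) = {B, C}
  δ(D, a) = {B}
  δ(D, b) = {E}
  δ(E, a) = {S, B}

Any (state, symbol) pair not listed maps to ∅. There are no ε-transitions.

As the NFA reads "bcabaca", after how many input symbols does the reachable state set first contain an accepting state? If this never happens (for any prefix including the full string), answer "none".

1

Start in {S}.
Read 'b': {S} → {B, C}.
None of the earlier sets intersect F, but {B, C} does.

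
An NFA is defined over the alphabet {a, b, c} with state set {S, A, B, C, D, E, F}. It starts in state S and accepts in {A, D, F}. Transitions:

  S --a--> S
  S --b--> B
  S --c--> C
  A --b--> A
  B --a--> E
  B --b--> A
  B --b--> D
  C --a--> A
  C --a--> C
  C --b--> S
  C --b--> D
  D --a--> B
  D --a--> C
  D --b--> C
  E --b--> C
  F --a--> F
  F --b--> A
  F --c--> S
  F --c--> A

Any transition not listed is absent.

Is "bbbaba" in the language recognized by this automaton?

No

Start in {S}.
Read 'b': S→{B}; now {B}.
Read 'b': B→{A, D}; now {A, D}.
Read 'b': A→{A}, D→{C}; now {A, C}.
Read 'a': A→∅, C→{A, C}; now {A, C}.
Read 'b': A→{A}, C→{S, D}; now {S, A, D}.
Read 'a': S→{S}, A→∅, D→{B, C}; now {S, B, C}.
The final set {S, B, C} contains no accepting state.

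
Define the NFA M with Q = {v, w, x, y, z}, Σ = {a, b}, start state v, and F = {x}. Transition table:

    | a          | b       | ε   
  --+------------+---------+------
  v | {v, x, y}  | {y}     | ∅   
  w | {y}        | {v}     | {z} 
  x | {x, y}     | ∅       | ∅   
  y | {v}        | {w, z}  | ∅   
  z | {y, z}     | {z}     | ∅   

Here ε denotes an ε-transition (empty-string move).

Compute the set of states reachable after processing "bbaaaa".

{v, x, y, z}

Start in {v}.
Read 'b': v→{y}; now {y}.
Read 'b': y→{w, z}; now {w, z}.
Read 'a': w→{y}, z→{y, z}; now {y, z}.
Read 'a': y→{v}, z→{y, z}; now {v, y, z}.
Read 'a': v→{v, x, y}, y→{v}, z→{y, z}; now {v, x, y, z}.
Read 'a': v→{v, x, y}, x→{x, y}, y→{v}, z→{y, z}; now {v, x, y, z}.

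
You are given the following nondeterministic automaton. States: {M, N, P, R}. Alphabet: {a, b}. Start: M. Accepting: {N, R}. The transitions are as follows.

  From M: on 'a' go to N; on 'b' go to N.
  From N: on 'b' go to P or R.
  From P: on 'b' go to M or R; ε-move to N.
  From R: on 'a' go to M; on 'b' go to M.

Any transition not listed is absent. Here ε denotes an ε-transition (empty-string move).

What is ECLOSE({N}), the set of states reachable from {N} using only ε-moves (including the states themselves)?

Begin with {N}.
No ε-moves leave this set, so the closure equals the set itself.

{N}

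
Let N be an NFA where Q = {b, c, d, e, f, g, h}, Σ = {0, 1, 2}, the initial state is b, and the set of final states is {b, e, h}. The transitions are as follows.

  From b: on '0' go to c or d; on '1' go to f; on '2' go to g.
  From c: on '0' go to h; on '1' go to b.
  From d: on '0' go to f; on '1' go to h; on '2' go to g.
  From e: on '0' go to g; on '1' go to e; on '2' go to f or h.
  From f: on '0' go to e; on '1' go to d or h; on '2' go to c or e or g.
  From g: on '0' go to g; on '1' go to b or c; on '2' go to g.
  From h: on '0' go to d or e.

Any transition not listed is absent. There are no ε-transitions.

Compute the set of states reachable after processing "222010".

{c, d, h}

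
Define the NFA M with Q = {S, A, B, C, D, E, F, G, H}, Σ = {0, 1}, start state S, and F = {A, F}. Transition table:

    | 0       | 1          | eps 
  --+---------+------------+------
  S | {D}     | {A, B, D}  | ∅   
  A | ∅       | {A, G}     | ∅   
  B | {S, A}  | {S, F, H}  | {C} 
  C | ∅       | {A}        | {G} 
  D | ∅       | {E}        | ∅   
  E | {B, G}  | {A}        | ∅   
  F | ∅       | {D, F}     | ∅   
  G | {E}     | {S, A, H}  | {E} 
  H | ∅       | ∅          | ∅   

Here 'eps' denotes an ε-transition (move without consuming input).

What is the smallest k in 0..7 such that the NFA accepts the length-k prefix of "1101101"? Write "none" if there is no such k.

Start in {S}.
Read '1': S→{A, B, D}; union {A, B, D}; ε-closure = {A, B, C, D, E, G}.
None of the earlier sets intersect F, but {A, B, C, D, E, G} does.

1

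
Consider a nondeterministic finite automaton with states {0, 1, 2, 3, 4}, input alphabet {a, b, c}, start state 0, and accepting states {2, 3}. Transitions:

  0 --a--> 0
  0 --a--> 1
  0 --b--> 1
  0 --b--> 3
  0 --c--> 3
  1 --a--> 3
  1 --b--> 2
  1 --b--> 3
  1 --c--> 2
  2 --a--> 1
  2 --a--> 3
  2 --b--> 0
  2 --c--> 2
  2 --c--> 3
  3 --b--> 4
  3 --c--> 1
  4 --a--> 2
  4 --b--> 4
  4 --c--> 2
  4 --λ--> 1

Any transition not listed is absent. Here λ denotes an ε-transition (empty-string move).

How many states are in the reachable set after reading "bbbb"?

5

Start in {0}.
Read 'b': {0} → {1, 3}.
Read 'b': {1, 3} → {1, 2, 3, 4}.
Read 'b': {1, 2, 3, 4} → {0, 1, 2, 3, 4}.
Read 'b': {0, 1, 2, 3, 4} → {0, 1, 2, 3, 4}.
That set has 5 states.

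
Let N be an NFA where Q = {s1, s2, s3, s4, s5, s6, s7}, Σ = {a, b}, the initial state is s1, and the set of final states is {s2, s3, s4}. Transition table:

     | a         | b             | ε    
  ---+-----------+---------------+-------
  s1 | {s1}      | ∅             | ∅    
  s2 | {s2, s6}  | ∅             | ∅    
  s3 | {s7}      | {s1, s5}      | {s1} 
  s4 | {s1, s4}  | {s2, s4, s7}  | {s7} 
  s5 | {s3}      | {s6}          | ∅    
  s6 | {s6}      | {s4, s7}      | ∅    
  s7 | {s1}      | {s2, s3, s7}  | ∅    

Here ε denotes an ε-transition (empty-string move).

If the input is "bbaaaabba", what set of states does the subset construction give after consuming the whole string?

Start in {s1}.
Read 'b': {s1} → ∅.
The set is empty and remains empty for the remaining 8 symbols.

∅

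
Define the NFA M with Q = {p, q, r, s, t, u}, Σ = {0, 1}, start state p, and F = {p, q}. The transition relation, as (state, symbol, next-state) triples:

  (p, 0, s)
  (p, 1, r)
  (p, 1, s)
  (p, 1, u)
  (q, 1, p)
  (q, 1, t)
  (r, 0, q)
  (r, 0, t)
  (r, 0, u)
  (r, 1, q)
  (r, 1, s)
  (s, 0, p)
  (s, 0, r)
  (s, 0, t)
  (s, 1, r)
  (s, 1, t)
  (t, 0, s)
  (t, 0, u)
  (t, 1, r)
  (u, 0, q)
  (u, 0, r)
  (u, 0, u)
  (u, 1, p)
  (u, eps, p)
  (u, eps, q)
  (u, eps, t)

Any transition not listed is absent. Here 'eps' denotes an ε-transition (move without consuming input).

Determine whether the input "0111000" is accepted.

Yes

Start in {p}.
Read '0': {p} → {s}.
Read '1': {s} → {r, t}.
Read '1': {r, t} → {q, r, s}.
Read '1': {q, r, s} → {p, q, r, s, t}.
Read '0': {p, q, r, s, t} → {p, q, r, s, t, u}.
Read '0': {p, q, r, s, t, u} → {p, q, r, s, t, u}.
Read '0': {p, q, r, s, t, u} → {p, q, r, s, t, u}.
The final set {p, q, r, s, t, u} contains the accepting states p, q.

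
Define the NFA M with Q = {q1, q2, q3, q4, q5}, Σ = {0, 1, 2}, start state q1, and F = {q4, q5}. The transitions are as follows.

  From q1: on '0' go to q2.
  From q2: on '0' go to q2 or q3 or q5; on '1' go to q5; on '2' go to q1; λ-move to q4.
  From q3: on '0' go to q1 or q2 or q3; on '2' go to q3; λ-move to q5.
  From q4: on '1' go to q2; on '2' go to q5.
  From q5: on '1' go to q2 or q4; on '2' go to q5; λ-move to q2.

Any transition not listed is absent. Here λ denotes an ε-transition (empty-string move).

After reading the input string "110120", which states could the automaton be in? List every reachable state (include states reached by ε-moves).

Start in {q1}.
Read '1': {q1} → ∅.
The set is empty and remains empty for the remaining 5 symbols.

∅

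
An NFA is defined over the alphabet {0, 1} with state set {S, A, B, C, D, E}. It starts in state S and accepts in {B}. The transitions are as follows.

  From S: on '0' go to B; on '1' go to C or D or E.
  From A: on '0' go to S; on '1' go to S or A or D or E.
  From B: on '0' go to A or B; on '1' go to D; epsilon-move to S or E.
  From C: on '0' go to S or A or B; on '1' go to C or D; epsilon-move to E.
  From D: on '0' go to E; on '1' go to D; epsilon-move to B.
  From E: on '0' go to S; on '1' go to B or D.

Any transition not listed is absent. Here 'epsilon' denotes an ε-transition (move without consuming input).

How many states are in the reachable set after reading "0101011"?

Start in {S}.
Read '0': S→{B}; union {B}; ε-closure = {S, B, E}.
Read '1': S→{C, D, E}, B→{D}, E→{B, D}; union {B, C, D, E}; ε-closure = {S, B, C, D, E}.
Read '0': S→{B}, B→{A, B}, C→{S, A, B}, D→{E}, E→{S}; now {S, A, B, E}.
Read '1': S→{C, D, E}, A→{S, A, D, E}, B→{D}, E→{B, D}; now {S, A, B, C, D, E}.
Read '0': S→{B}, A→{S}, B→{A, B}, C→{S, A, B}, D→{E}, E→{S}; now {S, A, B, E}.
Read '1': S→{C, D, E}, A→{S, A, D, E}, B→{D}, E→{B, D}; now {S, A, B, C, D, E}.
Read '1': S→{C, D, E}, A→{S, A, D, E}, B→{D}, C→{C, D}, D→{D}, E→{B, D}; now {S, A, B, C, D, E}.
That set has 6 states.

6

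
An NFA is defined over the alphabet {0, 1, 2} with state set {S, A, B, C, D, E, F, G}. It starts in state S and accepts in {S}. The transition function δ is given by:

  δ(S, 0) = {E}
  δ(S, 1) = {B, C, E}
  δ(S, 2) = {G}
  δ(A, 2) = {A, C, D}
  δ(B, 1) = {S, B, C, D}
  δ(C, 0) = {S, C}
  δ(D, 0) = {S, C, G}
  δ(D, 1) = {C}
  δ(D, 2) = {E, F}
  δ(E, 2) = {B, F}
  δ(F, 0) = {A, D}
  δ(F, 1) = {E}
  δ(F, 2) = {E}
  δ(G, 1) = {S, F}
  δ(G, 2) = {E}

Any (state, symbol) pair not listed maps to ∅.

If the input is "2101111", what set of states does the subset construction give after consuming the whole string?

Start in {S}.
Read '2': S→{G}; now {G}.
Read '1': G→{S, F}; now {S, F}.
Read '0': S→{E}, F→{A, D}; now {A, D, E}.
Read '1': A→∅, D→{C}, E→∅; now {C}.
Read '1': C→∅; now ∅.
The set is empty and remains empty for the remaining 2 symbols.

∅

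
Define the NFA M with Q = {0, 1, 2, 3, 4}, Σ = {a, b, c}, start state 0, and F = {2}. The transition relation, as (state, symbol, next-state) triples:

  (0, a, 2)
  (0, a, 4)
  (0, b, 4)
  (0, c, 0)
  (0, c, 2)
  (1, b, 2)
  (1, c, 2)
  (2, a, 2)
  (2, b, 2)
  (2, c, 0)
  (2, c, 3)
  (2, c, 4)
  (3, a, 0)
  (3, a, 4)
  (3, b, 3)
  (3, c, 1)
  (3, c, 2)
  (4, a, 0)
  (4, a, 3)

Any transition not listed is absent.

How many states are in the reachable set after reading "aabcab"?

Start in {0}.
Read 'a': 0→{2, 4}; now {2, 4}.
Read 'a': 2→{2}, 4→{0, 3}; now {0, 2, 3}.
Read 'b': 0→{4}, 2→{2}, 3→{3}; now {2, 3, 4}.
Read 'c': 2→{0, 3, 4}, 3→{1, 2}, 4→∅; now {0, 1, 2, 3, 4}.
Read 'a': 0→{2, 4}, 1→∅, 2→{2}, 3→{0, 4}, 4→{0, 3}; now {0, 2, 3, 4}.
Read 'b': 0→{4}, 2→{2}, 3→{3}, 4→∅; now {2, 3, 4}.
That set has 3 states.

3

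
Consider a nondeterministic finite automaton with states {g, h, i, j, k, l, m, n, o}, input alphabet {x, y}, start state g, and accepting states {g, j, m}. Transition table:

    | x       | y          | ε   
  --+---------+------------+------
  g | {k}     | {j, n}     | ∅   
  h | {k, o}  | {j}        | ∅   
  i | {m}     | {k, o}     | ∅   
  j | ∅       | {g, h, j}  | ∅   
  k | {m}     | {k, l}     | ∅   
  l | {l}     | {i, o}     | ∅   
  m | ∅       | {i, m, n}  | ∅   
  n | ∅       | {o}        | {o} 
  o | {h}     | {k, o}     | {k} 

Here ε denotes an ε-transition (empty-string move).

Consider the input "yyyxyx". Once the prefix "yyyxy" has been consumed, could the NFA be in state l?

Start in {g}.
Read 'y': {g} → {j, k, n, o}.
Read 'y': {j, k, n, o} → {g, h, j, k, l, o}.
Read 'y': {g, h, j, k, l, o} → {g, h, i, j, k, l, n, o}.
Read 'x': {g, h, i, j, k, l, n, o} → {h, k, l, m, o}.
Read 'y': {h, k, l, m, o} → {i, j, k, l, m, n, o}.
State l is in {i, j, k, l, m, n, o}.

Yes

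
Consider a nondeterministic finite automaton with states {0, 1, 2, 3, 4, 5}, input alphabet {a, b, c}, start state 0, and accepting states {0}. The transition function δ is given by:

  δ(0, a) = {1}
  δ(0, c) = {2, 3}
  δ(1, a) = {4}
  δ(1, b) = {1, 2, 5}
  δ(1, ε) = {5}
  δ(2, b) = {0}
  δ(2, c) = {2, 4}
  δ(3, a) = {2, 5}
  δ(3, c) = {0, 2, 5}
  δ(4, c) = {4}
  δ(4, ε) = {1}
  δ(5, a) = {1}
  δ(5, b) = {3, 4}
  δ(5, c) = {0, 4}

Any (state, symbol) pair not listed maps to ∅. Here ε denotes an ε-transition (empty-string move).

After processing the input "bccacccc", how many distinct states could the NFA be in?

Start in {0}.
Read 'b': {0} → ∅.
The set is empty and remains empty for the remaining 7 symbols.
That set has 0 states.

0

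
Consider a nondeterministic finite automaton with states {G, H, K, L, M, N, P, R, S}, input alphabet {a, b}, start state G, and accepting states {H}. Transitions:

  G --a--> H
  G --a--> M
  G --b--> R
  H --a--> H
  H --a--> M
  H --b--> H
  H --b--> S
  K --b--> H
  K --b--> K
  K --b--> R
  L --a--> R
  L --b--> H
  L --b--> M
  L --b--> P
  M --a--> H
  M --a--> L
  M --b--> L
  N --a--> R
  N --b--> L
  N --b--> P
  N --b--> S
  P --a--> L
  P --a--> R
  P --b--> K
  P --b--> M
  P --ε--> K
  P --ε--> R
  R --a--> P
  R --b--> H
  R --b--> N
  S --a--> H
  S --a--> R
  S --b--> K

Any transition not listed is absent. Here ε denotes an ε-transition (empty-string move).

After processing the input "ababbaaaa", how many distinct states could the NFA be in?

Start in {G}.
Read 'a': {G} → {H, M}.
Read 'b': {H, M} → {H, L, S}.
Read 'a': {H, L, S} → {H, M, R}.
Read 'b': {H, M, R} → {H, L, N, S}.
Read 'b': {H, L, N, S} → {H, K, L, M, P, R, S}.
Read 'a': {H, K, L, M, P, R, S} → {H, K, L, M, P, R}.
Read 'a': {H, K, L, M, P, R} → {H, K, L, M, P, R}.
Read 'a': {H, K, L, M, P, R} → {H, K, L, M, P, R}.
Read 'a': {H, K, L, M, P, R} → {H, K, L, M, P, R}.
That set has 6 states.

6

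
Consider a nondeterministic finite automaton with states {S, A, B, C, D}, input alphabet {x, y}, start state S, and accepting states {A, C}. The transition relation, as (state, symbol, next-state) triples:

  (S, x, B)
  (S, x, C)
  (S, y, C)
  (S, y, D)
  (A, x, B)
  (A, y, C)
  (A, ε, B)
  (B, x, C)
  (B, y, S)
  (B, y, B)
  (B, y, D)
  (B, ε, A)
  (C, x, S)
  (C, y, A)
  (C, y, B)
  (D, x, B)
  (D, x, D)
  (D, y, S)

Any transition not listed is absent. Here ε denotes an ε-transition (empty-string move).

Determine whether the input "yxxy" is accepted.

Start in {S}.
Read 'y': S→{C, D}; now {C, D}.
Read 'x': C→{S}, D→{B, D}; union {S, B, D}; ε-closure = {S, A, B, D}.
Read 'x': S→{B, C}, A→{B}, B→{C}, D→{B, D}; union {B, C, D}; ε-closure = {A, B, C, D}.
Read 'y': A→{C}, B→{S, B, D}, C→{A, B}, D→{S}; now {S, A, B, C, D}.
The final set {S, A, B, C, D} contains the accepting states A, C.

Yes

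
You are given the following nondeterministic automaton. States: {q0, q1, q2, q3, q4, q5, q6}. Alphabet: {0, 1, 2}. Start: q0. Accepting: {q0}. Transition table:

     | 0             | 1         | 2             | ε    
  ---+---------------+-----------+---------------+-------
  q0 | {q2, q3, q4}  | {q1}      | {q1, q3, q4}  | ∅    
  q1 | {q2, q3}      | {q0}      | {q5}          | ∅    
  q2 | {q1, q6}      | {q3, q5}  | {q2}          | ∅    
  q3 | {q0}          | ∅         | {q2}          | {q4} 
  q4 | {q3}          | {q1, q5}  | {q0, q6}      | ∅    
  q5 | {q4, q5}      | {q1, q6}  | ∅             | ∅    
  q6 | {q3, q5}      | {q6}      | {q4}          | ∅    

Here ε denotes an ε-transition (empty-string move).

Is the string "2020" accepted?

Start in {q0}.
Read '2': q0→{q1, q3, q4}; now {q1, q3, q4}.
Read '0': q1→{q2, q3}, q3→{q0}, q4→{q3}; union {q0, q2, q3}; ε-closure = {q0, q2, q3, q4}.
Read '2': q0→{q1, q3, q4}, q2→{q2}, q3→{q2}, q4→{q0, q6}; now {q0, q1, q2, q3, q4, q6}.
Read '0': q0→{q2, q3, q4}, q1→{q2, q3}, q2→{q1, q6}, q3→{q0}, q4→{q3}, q6→{q3, q5}; now {q0, q1, q2, q3, q4, q5, q6}.
The final set {q0, q1, q2, q3, q4, q5, q6} contains the accepting state q0.

Yes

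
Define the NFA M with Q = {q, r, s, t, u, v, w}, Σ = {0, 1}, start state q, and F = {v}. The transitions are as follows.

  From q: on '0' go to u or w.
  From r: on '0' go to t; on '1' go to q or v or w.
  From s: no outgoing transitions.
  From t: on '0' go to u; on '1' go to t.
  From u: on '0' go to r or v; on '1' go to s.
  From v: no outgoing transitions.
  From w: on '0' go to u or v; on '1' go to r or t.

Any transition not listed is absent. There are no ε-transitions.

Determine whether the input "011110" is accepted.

Start in {q}.
Read '0': q→{u, w}; now {u, w}.
Read '1': u→{s}, w→{r, t}; now {r, s, t}.
Read '1': r→{q, v, w}, s→∅, t→{t}; now {q, t, v, w}.
Read '1': q→∅, t→{t}, v→∅, w→{r, t}; now {r, t}.
Read '1': r→{q, v, w}, t→{t}; now {q, t, v, w}.
Read '0': q→{u, w}, t→{u}, v→∅, w→{u, v}; now {u, v, w}.
The final set {u, v, w} contains the accepting state v.

Yes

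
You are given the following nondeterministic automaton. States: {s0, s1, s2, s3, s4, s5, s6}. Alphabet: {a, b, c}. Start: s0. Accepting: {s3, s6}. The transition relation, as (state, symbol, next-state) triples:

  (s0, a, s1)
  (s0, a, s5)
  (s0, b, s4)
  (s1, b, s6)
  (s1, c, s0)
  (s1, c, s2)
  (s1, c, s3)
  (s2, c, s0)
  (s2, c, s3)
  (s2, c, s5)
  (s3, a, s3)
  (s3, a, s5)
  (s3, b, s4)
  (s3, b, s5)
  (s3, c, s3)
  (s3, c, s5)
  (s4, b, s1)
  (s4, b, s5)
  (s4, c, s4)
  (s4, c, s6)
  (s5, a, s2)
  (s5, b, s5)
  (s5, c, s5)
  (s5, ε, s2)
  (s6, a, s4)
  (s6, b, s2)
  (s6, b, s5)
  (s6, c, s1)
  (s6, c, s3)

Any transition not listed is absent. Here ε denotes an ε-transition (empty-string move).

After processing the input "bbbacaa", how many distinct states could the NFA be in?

3

Start in {s0}.
Read 'b': s0→{s4}; now {s4}.
Read 'b': s4→{s1, s5}; union {s1, s5}; ε-closure = {s1, s2, s5}.
Read 'b': s1→{s6}, s2→∅, s5→{s5}; union {s5, s6}; ε-closure = {s2, s5, s6}.
Read 'a': s2→∅, s5→{s2}, s6→{s4}; now {s2, s4}.
Read 'c': s2→{s0, s3, s5}, s4→{s4, s6}; union {s0, s3, s4, s5, s6}; ε-closure = {s0, s2, s3, s4, s5, s6}.
Read 'a': s0→{s1, s5}, s2→∅, s3→{s3, s5}, s4→∅, s5→{s2}, s6→{s4}; now {s1, s2, s3, s4, s5}.
Read 'a': s1→∅, s2→∅, s3→{s3, s5}, s4→∅, s5→{s2}; now {s2, s3, s5}.
That set has 3 states.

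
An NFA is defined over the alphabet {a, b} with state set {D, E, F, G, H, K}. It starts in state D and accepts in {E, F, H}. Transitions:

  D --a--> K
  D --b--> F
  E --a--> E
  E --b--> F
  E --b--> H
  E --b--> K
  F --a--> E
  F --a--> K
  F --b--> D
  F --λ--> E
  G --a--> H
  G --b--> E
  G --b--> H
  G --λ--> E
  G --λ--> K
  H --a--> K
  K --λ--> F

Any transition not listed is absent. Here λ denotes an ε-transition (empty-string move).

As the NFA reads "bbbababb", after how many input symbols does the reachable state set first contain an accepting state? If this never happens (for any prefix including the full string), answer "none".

1

Start in {D}.
Read 'b': D→{F}; union {F}; ε-closure = {E, F}.
None of the earlier sets intersect F, but {E, F} does.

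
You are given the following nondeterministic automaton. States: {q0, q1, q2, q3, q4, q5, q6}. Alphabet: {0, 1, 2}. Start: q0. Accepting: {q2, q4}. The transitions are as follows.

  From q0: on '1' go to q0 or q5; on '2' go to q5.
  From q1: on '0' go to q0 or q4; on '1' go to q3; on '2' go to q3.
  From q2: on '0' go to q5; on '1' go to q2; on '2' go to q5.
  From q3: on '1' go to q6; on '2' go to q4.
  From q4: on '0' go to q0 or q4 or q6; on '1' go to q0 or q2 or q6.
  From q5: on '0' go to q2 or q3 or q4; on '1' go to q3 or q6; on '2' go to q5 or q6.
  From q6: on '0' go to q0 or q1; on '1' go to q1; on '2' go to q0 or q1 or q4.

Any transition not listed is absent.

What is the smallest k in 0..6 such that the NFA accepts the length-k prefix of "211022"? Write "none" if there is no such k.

4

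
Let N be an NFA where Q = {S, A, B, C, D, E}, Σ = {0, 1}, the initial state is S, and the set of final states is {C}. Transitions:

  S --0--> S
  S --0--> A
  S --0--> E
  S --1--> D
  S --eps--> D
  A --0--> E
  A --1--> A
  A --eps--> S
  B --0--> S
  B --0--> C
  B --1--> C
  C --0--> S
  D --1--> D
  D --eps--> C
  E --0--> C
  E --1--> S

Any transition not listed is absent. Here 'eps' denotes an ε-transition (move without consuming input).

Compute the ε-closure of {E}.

Begin with {E}.
No ε-moves leave this set, so the closure equals the set itself.

{E}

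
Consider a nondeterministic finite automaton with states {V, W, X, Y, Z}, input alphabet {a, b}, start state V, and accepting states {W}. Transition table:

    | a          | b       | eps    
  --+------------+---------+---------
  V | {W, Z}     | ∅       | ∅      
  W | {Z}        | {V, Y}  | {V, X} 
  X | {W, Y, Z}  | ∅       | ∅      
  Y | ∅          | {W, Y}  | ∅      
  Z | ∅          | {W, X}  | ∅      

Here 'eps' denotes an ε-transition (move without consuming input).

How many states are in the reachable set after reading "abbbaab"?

Start in {V}.
Read 'a': V→{W, Z}; union {W, Z}; ε-closure = {V, W, X, Z}.
Read 'b': V→∅, W→{V, Y}, X→∅, Z→{W, X}; now {V, W, X, Y}.
Read 'b': V→∅, W→{V, Y}, X→∅, Y→{W, Y}; union {V, W, Y}; ε-closure = {V, W, X, Y}.
Read 'b': V→∅, W→{V, Y}, X→∅, Y→{W, Y}; union {V, W, Y}; ε-closure = {V, W, X, Y}.
Read 'a': V→{W, Z}, W→{Z}, X→{W, Y, Z}, Y→∅; union {W, Y, Z}; ε-closure = {V, W, X, Y, Z}.
Read 'a': V→{W, Z}, W→{Z}, X→{W, Y, Z}, Y→∅, Z→∅; union {W, Y, Z}; ε-closure = {V, W, X, Y, Z}.
Read 'b': V→∅, W→{V, Y}, X→∅, Y→{W, Y}, Z→{W, X}; now {V, W, X, Y}.
That set has 4 states.

4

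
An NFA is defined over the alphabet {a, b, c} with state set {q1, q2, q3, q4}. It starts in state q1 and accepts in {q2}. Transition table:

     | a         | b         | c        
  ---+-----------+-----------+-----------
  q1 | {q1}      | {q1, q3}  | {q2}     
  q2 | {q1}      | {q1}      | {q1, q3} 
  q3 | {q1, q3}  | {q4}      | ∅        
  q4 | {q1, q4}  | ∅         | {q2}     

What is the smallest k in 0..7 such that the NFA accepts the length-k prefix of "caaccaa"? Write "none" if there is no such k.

1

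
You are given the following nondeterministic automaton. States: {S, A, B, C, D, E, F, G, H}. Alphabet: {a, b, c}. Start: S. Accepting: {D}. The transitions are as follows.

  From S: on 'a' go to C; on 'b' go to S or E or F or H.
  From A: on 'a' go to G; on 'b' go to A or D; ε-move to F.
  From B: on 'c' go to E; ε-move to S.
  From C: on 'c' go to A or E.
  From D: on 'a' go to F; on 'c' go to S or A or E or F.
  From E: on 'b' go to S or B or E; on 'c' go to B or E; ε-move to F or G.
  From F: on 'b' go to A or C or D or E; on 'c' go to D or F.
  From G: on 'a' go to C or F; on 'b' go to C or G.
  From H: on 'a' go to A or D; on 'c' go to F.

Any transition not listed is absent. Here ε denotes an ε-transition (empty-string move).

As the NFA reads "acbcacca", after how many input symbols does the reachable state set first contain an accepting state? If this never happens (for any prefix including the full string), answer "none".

3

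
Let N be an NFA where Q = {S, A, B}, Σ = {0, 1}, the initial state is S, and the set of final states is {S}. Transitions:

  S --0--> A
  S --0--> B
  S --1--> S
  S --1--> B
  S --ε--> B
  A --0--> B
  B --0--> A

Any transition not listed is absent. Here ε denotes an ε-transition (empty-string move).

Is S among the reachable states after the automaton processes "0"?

Start: ε-closure({S}) = {S, B}.
Read '0': {S, B} → {A, B}.
State S is not in {A, B}.

No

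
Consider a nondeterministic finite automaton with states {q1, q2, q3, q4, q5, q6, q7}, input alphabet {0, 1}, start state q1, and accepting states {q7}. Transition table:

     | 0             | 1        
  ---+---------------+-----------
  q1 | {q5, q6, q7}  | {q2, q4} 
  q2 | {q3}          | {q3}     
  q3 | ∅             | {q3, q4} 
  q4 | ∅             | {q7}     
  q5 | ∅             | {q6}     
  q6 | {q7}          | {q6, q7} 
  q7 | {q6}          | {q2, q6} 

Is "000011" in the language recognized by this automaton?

Start in {q1}.
Read '0': {q1} → {q5, q6, q7}.
Read '0': {q5, q6, q7} → {q6, q7}.
Read '0': {q6, q7} → {q6, q7}.
Read '0': {q6, q7} → {q6, q7}.
Read '1': {q6, q7} → {q2, q6, q7}.
Read '1': {q2, q6, q7} → {q2, q3, q6, q7}.
The final set {q2, q3, q6, q7} contains the accepting state q7.

Yes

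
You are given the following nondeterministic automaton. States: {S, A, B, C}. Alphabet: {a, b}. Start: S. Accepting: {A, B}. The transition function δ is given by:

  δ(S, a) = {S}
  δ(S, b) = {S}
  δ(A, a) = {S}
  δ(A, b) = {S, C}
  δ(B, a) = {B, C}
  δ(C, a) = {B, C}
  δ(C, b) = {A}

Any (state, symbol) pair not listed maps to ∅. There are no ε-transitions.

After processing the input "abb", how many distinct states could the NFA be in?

Start in {S}.
Read 'a': S→{S}; now {S}.
Read 'b': S→{S}; now {S}.
Read 'b': S→{S}; now {S}.
That set has 1 state.

1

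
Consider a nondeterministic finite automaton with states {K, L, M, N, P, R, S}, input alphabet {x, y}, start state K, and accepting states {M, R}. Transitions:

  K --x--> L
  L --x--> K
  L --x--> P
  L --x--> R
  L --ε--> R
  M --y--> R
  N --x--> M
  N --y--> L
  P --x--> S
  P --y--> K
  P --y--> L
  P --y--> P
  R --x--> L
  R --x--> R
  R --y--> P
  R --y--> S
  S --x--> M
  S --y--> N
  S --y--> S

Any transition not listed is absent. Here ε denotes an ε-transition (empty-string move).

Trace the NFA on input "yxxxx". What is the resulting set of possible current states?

Start in {K}.
Read 'y': K→∅; now ∅.
The set is empty and remains empty for the remaining 4 symbols.

∅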